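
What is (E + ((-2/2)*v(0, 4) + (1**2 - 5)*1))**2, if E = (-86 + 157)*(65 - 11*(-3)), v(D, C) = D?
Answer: 48358116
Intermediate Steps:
E = 6958 (E = 71*(65 + 33) = 71*98 = 6958)
(E + ((-2/2)*v(0, 4) + (1**2 - 5)*1))**2 = (6958 + (-2/2*0 + (1**2 - 5)*1))**2 = (6958 + (-2*1/2*0 + (1 - 5)*1))**2 = (6958 + (-1*0 - 4*1))**2 = (6958 + (0 - 4))**2 = (6958 - 4)**2 = 6954**2 = 48358116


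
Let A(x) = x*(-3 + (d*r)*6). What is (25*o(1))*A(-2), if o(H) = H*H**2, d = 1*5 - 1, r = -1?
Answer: 1350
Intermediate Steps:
d = 4 (d = 5 - 1 = 4)
A(x) = -27*x (A(x) = x*(-3 + (4*(-1))*6) = x*(-3 - 4*6) = x*(-3 - 24) = x*(-27) = -27*x)
o(H) = H**3
(25*o(1))*A(-2) = (25*1**3)*(-27*(-2)) = (25*1)*54 = 25*54 = 1350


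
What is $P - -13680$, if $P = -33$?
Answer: $13647$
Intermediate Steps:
$P - -13680 = -33 - -13680 = -33 + 13680 = 13647$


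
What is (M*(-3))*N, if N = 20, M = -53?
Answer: 3180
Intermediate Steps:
(M*(-3))*N = -53*(-3)*20 = 159*20 = 3180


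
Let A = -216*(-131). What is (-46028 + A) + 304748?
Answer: 287016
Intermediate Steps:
A = 28296
(-46028 + A) + 304748 = (-46028 + 28296) + 304748 = -17732 + 304748 = 287016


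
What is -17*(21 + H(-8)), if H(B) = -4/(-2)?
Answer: -391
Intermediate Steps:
H(B) = 2 (H(B) = -4*(-1/2) = 2)
-17*(21 + H(-8)) = -17*(21 + 2) = -17*23 = -391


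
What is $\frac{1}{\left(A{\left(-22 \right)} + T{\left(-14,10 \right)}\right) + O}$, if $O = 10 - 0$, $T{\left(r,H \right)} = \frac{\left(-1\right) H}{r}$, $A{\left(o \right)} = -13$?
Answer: $- \frac{7}{16} \approx -0.4375$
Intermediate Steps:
$T{\left(r,H \right)} = - \frac{H}{r}$
$O = 10$ ($O = 10 + 0 = 10$)
$\frac{1}{\left(A{\left(-22 \right)} + T{\left(-14,10 \right)}\right) + O} = \frac{1}{\left(-13 - \frac{10}{-14}\right) + 10} = \frac{1}{\left(-13 - 10 \left(- \frac{1}{14}\right)\right) + 10} = \frac{1}{\left(-13 + \frac{5}{7}\right) + 10} = \frac{1}{- \frac{86}{7} + 10} = \frac{1}{- \frac{16}{7}} = - \frac{7}{16}$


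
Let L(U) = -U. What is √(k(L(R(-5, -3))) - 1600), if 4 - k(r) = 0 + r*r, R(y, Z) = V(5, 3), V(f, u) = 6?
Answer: 4*I*√102 ≈ 40.398*I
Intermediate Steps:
R(y, Z) = 6
k(r) = 4 - r² (k(r) = 4 - (0 + r*r) = 4 - (0 + r²) = 4 - r²)
√(k(L(R(-5, -3))) - 1600) = √((4 - (-1*6)²) - 1600) = √((4 - 1*(-6)²) - 1600) = √((4 - 1*36) - 1600) = √((4 - 36) - 1600) = √(-32 - 1600) = √(-1632) = 4*I*√102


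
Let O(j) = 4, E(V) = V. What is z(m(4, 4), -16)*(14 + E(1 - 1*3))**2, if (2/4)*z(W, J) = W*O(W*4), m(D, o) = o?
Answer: 4608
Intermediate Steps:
z(W, J) = 8*W (z(W, J) = 2*(W*4) = 2*(4*W) = 8*W)
z(m(4, 4), -16)*(14 + E(1 - 1*3))**2 = (8*4)*(14 + (1 - 1*3))**2 = 32*(14 + (1 - 3))**2 = 32*(14 - 2)**2 = 32*12**2 = 32*144 = 4608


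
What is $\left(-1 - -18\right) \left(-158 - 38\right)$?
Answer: $-3332$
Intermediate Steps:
$\left(-1 - -18\right) \left(-158 - 38\right) = \left(-1 + 18\right) \left(-196\right) = 17 \left(-196\right) = -3332$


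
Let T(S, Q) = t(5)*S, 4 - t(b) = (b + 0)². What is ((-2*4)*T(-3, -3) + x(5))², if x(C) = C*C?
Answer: 229441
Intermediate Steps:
t(b) = 4 - b² (t(b) = 4 - (b + 0)² = 4 - b²)
x(C) = C²
T(S, Q) = -21*S (T(S, Q) = (4 - 1*5²)*S = (4 - 1*25)*S = (4 - 25)*S = -21*S)
((-2*4)*T(-3, -3) + x(5))² = ((-2*4)*(-21*(-3)) + 5²)² = (-8*63 + 25)² = (-504 + 25)² = (-479)² = 229441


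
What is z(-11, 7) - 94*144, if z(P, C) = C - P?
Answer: -13518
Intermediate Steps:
z(-11, 7) - 94*144 = (7 - 1*(-11)) - 94*144 = (7 + 11) - 13536 = 18 - 13536 = -13518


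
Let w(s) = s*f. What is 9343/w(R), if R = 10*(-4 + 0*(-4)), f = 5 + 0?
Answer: -9343/200 ≈ -46.715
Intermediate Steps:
f = 5
R = -40 (R = 10*(-4 + 0) = 10*(-4) = -40)
w(s) = 5*s (w(s) = s*5 = 5*s)
9343/w(R) = 9343/((5*(-40))) = 9343/(-200) = 9343*(-1/200) = -9343/200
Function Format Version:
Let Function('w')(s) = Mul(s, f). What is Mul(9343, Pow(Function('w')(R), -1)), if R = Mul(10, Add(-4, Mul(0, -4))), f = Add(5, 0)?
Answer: Rational(-9343, 200) ≈ -46.715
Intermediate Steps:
f = 5
R = -40 (R = Mul(10, Add(-4, 0)) = Mul(10, -4) = -40)
Function('w')(s) = Mul(5, s) (Function('w')(s) = Mul(s, 5) = Mul(5, s))
Mul(9343, Pow(Function('w')(R), -1)) = Mul(9343, Pow(Mul(5, -40), -1)) = Mul(9343, Pow(-200, -1)) = Mul(9343, Rational(-1, 200)) = Rational(-9343, 200)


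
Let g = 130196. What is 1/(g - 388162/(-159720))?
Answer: 79860/10397646641 ≈ 7.6806e-6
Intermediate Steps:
1/(g - 388162/(-159720)) = 1/(130196 - 388162/(-159720)) = 1/(130196 - 388162*(-1/159720)) = 1/(130196 + 194081/79860) = 1/(10397646641/79860) = 79860/10397646641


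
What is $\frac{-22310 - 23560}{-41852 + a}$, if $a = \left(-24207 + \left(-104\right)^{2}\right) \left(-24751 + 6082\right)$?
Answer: $- \frac{4170}{22723157} \approx -0.00018351$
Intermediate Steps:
$a = 249996579$ ($a = \left(-24207 + 10816\right) \left(-18669\right) = \left(-13391\right) \left(-18669\right) = 249996579$)
$\frac{-22310 - 23560}{-41852 + a} = \frac{-22310 - 23560}{-41852 + 249996579} = - \frac{45870}{249954727} = \left(-45870\right) \frac{1}{249954727} = - \frac{4170}{22723157}$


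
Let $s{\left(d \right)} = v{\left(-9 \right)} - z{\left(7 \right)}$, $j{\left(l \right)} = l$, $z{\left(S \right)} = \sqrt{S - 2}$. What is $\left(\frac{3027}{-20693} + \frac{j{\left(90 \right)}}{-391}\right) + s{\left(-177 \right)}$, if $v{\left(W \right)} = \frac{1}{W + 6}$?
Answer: $- \frac{17228744}{24272889} - \sqrt{5} \approx -2.9459$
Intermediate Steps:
$v{\left(W \right)} = \frac{1}{6 + W}$
$z{\left(S \right)} = \sqrt{-2 + S}$
$s{\left(d \right)} = - \frac{1}{3} - \sqrt{5}$ ($s{\left(d \right)} = \frac{1}{6 - 9} - \sqrt{-2 + 7} = \frac{1}{-3} - \sqrt{5} = - \frac{1}{3} - \sqrt{5}$)
$\left(\frac{3027}{-20693} + \frac{j{\left(90 \right)}}{-391}\right) + s{\left(-177 \right)} = \left(\frac{3027}{-20693} + \frac{90}{-391}\right) - \left(\frac{1}{3} + \sqrt{5}\right) = \left(3027 \left(- \frac{1}{20693}\right) + 90 \left(- \frac{1}{391}\right)\right) - \left(\frac{1}{3} + \sqrt{5}\right) = \left(- \frac{3027}{20693} - \frac{90}{391}\right) - \left(\frac{1}{3} + \sqrt{5}\right) = - \frac{3045927}{8090963} - \left(\frac{1}{3} + \sqrt{5}\right) = - \frac{17228744}{24272889} - \sqrt{5}$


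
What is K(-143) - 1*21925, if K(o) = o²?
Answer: -1476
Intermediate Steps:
K(-143) - 1*21925 = (-143)² - 1*21925 = 20449 - 21925 = -1476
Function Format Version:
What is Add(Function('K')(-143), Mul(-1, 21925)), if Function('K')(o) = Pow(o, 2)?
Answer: -1476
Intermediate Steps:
Add(Function('K')(-143), Mul(-1, 21925)) = Add(Pow(-143, 2), Mul(-1, 21925)) = Add(20449, -21925) = -1476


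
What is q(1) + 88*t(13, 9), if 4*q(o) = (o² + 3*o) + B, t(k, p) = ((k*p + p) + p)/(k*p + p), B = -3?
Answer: 2647/28 ≈ 94.536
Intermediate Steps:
t(k, p) = (2*p + k*p)/(p + k*p) (t(k, p) = ((p + k*p) + p)/(p + k*p) = (2*p + k*p)/(p + k*p))
q(o) = -¾ + o²/4 + 3*o/4 (q(o) = ((o² + 3*o) - 3)/4 = (-3 + o² + 3*o)/4 = -¾ + o²/4 + 3*o/4)
q(1) + 88*t(13, 9) = (-¾ + (¼)*1² + (¾)*1) + 88*((2 + 13)/(1 + 13)) = (-¾ + (¼)*1 + ¾) + 88*(15/14) = (-¾ + ¼ + ¾) + 88*((1/14)*15) = ¼ + 88*(15/14) = ¼ + 660/7 = 2647/28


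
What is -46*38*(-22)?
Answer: 38456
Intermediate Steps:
-46*38*(-22) = -1748*(-22) = 38456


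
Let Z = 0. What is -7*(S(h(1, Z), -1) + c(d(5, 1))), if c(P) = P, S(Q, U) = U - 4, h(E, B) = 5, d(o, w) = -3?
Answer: 56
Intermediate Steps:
S(Q, U) = -4 + U
-7*(S(h(1, Z), -1) + c(d(5, 1))) = -7*((-4 - 1) - 3) = -7*(-5 - 3) = -7*(-8) = 56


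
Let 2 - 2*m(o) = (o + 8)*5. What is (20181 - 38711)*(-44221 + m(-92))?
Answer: 815505300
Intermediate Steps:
m(o) = -19 - 5*o/2 (m(o) = 1 - (o + 8)*5/2 = 1 - (8 + o)*5/2 = 1 - (40 + 5*o)/2 = 1 + (-20 - 5*o/2) = -19 - 5*o/2)
(20181 - 38711)*(-44221 + m(-92)) = (20181 - 38711)*(-44221 + (-19 - 5/2*(-92))) = -18530*(-44221 + (-19 + 230)) = -18530*(-44221 + 211) = -18530*(-44010) = 815505300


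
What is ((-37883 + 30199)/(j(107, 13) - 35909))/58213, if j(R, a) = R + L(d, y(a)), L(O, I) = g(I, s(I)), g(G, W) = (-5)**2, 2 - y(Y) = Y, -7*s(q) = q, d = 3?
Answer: 7684/2082686501 ≈ 3.6895e-6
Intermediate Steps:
s(q) = -q/7
y(Y) = 2 - Y
g(G, W) = 25
L(O, I) = 25
j(R, a) = 25 + R (j(R, a) = R + 25 = 25 + R)
((-37883 + 30199)/(j(107, 13) - 35909))/58213 = ((-37883 + 30199)/((25 + 107) - 35909))/58213 = -7684/(132 - 35909)*(1/58213) = -7684/(-35777)*(1/58213) = -7684*(-1/35777)*(1/58213) = (7684/35777)*(1/58213) = 7684/2082686501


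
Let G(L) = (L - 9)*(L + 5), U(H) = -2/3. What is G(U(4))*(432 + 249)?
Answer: -85579/3 ≈ -28526.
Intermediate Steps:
U(H) = -⅔ (U(H) = -2*⅓ = -⅔)
G(L) = (-9 + L)*(5 + L)
G(U(4))*(432 + 249) = (-45 + (-⅔)² - 4*(-⅔))*(432 + 249) = (-45 + 4/9 + 8/3)*681 = -377/9*681 = -85579/3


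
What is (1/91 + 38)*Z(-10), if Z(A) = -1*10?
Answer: -34590/91 ≈ -380.11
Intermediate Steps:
Z(A) = -10
(1/91 + 38)*Z(-10) = (1/91 + 38)*(-10) = (3459/91)*(-10) = -34590/91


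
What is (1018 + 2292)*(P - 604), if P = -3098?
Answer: -12253620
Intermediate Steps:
(1018 + 2292)*(P - 604) = (1018 + 2292)*(-3098 - 604) = 3310*(-3702) = -12253620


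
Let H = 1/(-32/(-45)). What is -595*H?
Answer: -26775/32 ≈ -836.72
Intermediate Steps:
H = 45/32 (H = 1/(-32*(-1/45)) = 1/(32/45) = 45/32 ≈ 1.4063)
-595*H = -595*45/32 = -26775/32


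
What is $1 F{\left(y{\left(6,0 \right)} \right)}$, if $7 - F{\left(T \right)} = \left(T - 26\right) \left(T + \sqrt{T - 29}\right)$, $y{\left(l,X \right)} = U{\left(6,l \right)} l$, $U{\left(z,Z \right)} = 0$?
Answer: $7 + 26 i \sqrt{29} \approx 7.0 + 140.01 i$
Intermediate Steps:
$y{\left(l,X \right)} = 0$ ($y{\left(l,X \right)} = 0 l = 0$)
$F{\left(T \right)} = 7 - \left(-26 + T\right) \left(T + \sqrt{-29 + T}\right)$ ($F{\left(T \right)} = 7 - \left(T - 26\right) \left(T + \sqrt{T - 29}\right) = 7 - \left(-26 + T\right) \left(T + \sqrt{-29 + T}\right)$)
$1 F{\left(y{\left(6,0 \right)} \right)} = 1 \left(7 - 0^{2} + 26 \cdot 0 + 26 \sqrt{-29 + 0} - 0 \sqrt{-29 + 0}\right) = 1 \left(7 - 0 + 0 + 26 \sqrt{-29} - 0 \sqrt{-29}\right) = 1 \left(7 + 0 + 0 + 26 i \sqrt{29} - 0 i \sqrt{29}\right) = 1 \left(7 + 0 + 0 + 26 i \sqrt{29} + 0\right) = 1 \left(7 + 26 i \sqrt{29}\right) = 7 + 26 i \sqrt{29}$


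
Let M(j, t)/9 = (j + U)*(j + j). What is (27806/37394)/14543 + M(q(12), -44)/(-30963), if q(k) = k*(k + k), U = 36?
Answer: -152234915726849/2806387971191 ≈ -54.246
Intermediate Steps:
q(k) = 2*k² (q(k) = k*(2*k) = 2*k²)
M(j, t) = 18*j*(36 + j) (M(j, t) = 9*((j + 36)*(j + j)) = 9*((36 + j)*(2*j)) = 9*(2*j*(36 + j)) = 18*j*(36 + j))
(27806/37394)/14543 + M(q(12), -44)/(-30963) = (27806/37394)/14543 + (18*(2*12²)*(36 + 2*12²))/(-30963) = (27806*(1/37394))*(1/14543) + (18*(2*144)*(36 + 2*144))*(-1/30963) = (13903/18697)*(1/14543) + (18*288*(36 + 288))*(-1/30963) = 13903/271910471 + (18*288*324)*(-1/30963) = 13903/271910471 + 1679616*(-1/30963) = 13903/271910471 - 559872/10321 = -152234915726849/2806387971191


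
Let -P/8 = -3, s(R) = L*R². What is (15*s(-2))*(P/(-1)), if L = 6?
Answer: -8640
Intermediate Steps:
s(R) = 6*R²
P = 24 (P = -8*(-3) = 24)
(15*s(-2))*(P/(-1)) = (15*(6*(-2)²))*(24/(-1)) = (15*(6*4))*(-1*24) = (15*24)*(-24) = 360*(-24) = -8640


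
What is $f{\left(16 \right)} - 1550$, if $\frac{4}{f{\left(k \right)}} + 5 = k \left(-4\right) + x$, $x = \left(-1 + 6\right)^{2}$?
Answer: $- \frac{17051}{11} \approx -1550.1$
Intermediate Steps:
$x = 25$ ($x = 5^{2} = 25$)
$f{\left(k \right)} = \frac{4}{20 - 4 k}$ ($f{\left(k \right)} = \frac{4}{-5 + \left(k \left(-4\right) + 25\right)} = \frac{4}{-5 - \left(-25 + 4 k\right)} = \frac{4}{20 - 4 k}$)
$f{\left(16 \right)} - 1550 = - \frac{1}{-5 + 16} - 1550 = - \frac{1}{11} - 1550 = - \frac{17051}{11}$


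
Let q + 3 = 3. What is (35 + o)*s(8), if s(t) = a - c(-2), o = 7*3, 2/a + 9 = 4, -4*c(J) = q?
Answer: -112/5 ≈ -22.400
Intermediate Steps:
q = 0 (q = -3 + 3 = 0)
c(J) = 0 (c(J) = -1/4*0 = 0)
a = -2/5 (a = 2/(-9 + 4) = 2/(-5) = 2*(-1/5) = -2/5 ≈ -0.40000)
o = 21
s(t) = -2/5 (s(t) = -2/5 - 1*0 = -2/5 + 0 = -2/5)
(35 + o)*s(8) = (35 + 21)*(-2/5) = 56*(-2/5) = -112/5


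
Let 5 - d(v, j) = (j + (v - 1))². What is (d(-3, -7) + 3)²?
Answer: 12769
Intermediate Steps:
d(v, j) = 5 - (-1 + j + v)² (d(v, j) = 5 - (j + (v - 1))² = 5 - (j + (-1 + v))² = 5 - (-1 + j + v)²)
(d(-3, -7) + 3)² = ((5 - (-1 - 7 - 3)²) + 3)² = ((5 - 1*(-11)²) + 3)² = ((5 - 1*121) + 3)² = ((5 - 121) + 3)² = (-116 + 3)² = (-113)² = 12769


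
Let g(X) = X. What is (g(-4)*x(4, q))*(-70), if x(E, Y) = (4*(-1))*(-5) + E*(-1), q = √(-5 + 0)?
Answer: 4480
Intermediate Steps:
q = I*√5 (q = √(-5) = I*√5 ≈ 2.2361*I)
x(E, Y) = 20 - E (x(E, Y) = -4*(-5) - E = 20 - E)
(g(-4)*x(4, q))*(-70) = -4*(20 - 1*4)*(-70) = -4*(20 - 4)*(-70) = -4*16*(-70) = -64*(-70) = 4480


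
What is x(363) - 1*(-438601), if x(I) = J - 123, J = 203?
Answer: 438681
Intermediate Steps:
x(I) = 80 (x(I) = 203 - 123 = 80)
x(363) - 1*(-438601) = 80 - 1*(-438601) = 80 + 438601 = 438681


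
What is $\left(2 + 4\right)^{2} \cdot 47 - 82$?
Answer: $1610$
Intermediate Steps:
$\left(2 + 4\right)^{2} \cdot 47 - 82 = 6^{2} \cdot 47 - 82 = 36 \cdot 47 - 82 = 1692 - 82 = 1610$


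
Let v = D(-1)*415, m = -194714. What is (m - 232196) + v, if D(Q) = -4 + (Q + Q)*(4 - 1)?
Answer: -431060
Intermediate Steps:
D(Q) = -4 + 6*Q (D(Q) = -4 + (2*Q)*3 = -4 + 6*Q)
v = -4150 (v = (-4 + 6*(-1))*415 = (-4 - 6)*415 = -10*415 = -4150)
(m - 232196) + v = (-194714 - 232196) - 4150 = -426910 - 4150 = -431060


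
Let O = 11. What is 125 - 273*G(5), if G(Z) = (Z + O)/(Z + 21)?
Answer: -43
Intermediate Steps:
G(Z) = (11 + Z)/(21 + Z) (G(Z) = (Z + 11)/(Z + 21) = (11 + Z)/(21 + Z))
125 - 273*G(5) = 125 - 273*(11 + 5)/(21 + 5) = 125 - 273*16/26 = 125 - 21*16/2 = 125 - 273*8/13 = 125 - 168 = -43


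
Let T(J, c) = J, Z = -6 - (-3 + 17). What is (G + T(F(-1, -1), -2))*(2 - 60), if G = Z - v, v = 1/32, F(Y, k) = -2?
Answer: 20445/16 ≈ 1277.8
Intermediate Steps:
v = 1/32 ≈ 0.031250
Z = -20 (Z = -6 - 1*14 = -6 - 14 = -20)
G = -641/32 (G = -20 - 1*1/32 = -20 - 1/32 = -641/32 ≈ -20.031)
(G + T(F(-1, -1), -2))*(2 - 60) = (-641/32 - 2)*(2 - 60) = -705/32*(-58) = 20445/16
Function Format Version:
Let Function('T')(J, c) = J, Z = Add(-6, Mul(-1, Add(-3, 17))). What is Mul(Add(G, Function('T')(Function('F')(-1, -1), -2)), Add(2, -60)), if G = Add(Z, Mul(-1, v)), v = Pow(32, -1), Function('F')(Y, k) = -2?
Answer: Rational(20445, 16) ≈ 1277.8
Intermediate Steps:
v = Rational(1, 32) ≈ 0.031250
Z = -20 (Z = Add(-6, Mul(-1, 14)) = Add(-6, -14) = -20)
G = Rational(-641, 32) (G = Add(-20, Mul(-1, Rational(1, 32))) = Add(-20, Rational(-1, 32)) = Rational(-641, 32) ≈ -20.031)
Mul(Add(G, Function('T')(Function('F')(-1, -1), -2)), Add(2, -60)) = Mul(Add(Rational(-641, 32), -2), Add(2, -60)) = Mul(Rational(-705, 32), -58) = Rational(20445, 16)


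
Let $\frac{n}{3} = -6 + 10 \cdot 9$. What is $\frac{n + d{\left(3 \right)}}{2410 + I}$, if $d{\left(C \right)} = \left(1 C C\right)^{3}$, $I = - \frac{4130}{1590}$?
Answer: $\frac{155979}{382777} \approx 0.40749$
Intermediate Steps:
$I = - \frac{413}{159}$ ($I = \left(-4130\right) \frac{1}{1590} = - \frac{413}{159} \approx -2.5975$)
$d{\left(C \right)} = C^{6}$ ($d{\left(C \right)} = \left(C C\right)^{3} = \left(C^{2}\right)^{3} = C^{6}$)
$n = 252$ ($n = 3 \left(-6 + 10 \cdot 9\right) = 3 \left(-6 + 90\right) = 3 \cdot 84 = 252$)
$\frac{n + d{\left(3 \right)}}{2410 + I} = \frac{252 + 3^{6}}{2410 - \frac{413}{159}} = \frac{252 + 729}{\frac{382777}{159}} = 981 \cdot \frac{159}{382777} = \frac{155979}{382777}$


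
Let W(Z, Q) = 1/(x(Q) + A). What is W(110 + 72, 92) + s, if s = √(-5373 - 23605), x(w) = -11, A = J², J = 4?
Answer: ⅕ + I*√28978 ≈ 0.2 + 170.23*I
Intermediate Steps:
A = 16 (A = 4² = 16)
s = I*√28978 (s = √(-28978) = I*√28978 ≈ 170.23*I)
W(Z, Q) = ⅕ (W(Z, Q) = 1/(-11 + 16) = 1/5 = ⅕)
W(110 + 72, 92) + s = ⅕ + I*√28978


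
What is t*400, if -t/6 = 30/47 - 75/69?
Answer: 1164000/1081 ≈ 1076.8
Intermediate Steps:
t = 2910/1081 (t = -6*(30/47 - 75/69) = -6*(30*(1/47) - 75*1/69) = -6*(30/47 - 25/23) = -6*(-485/1081) = 2910/1081 ≈ 2.6920)
t*400 = (2910/1081)*400 = 1164000/1081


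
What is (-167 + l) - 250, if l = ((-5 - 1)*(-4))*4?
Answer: -321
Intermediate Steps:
l = 96 (l = -6*(-4)*4 = 24*4 = 96)
(-167 + l) - 250 = (-167 + 96) - 250 = -71 - 250 = -321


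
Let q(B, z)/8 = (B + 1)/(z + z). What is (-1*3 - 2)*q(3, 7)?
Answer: -80/7 ≈ -11.429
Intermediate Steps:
q(B, z) = 4*(1 + B)/z (q(B, z) = 8*((B + 1)/(z + z)) = 8*((1 + B)/((2*z))) = 8*((1 + B)*(1/(2*z))) = 8*((1 + B)/(2*z)) = 4*(1 + B)/z)
(-1*3 - 2)*q(3, 7) = (-1*3 - 2)*(4*(1 + 3)/7) = (-3 - 2)*(4*(⅐)*4) = -5*16/7 = -80/7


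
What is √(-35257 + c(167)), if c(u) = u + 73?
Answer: 19*I*√97 ≈ 187.13*I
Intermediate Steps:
c(u) = 73 + u
√(-35257 + c(167)) = √(-35257 + (73 + 167)) = √(-35257 + 240) = √(-35017) = 19*I*√97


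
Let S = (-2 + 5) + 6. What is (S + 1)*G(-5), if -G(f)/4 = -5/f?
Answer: -40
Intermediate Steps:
S = 9 (S = 3 + 6 = 9)
G(f) = 20/f (G(f) = -(-20)/f = 20/f)
(S + 1)*G(-5) = (9 + 1)*(20/(-5)) = 10*(20*(-1/5)) = 10*(-4) = -40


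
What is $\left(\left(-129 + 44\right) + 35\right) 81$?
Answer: $-4050$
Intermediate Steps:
$\left(\left(-129 + 44\right) + 35\right) 81 = \left(-85 + 35\right) 81 = \left(-50\right) 81 = -4050$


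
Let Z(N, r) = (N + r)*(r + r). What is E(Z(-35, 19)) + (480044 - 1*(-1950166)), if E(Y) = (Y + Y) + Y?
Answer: 2428386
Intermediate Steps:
Z(N, r) = 2*r*(N + r) (Z(N, r) = (N + r)*(2*r) = 2*r*(N + r))
E(Y) = 3*Y (E(Y) = 2*Y + Y = 3*Y)
E(Z(-35, 19)) + (480044 - 1*(-1950166)) = 3*(2*19*(-35 + 19)) + (480044 - 1*(-1950166)) = 3*(2*19*(-16)) + (480044 + 1950166) = 3*(-608) + 2430210 = -1824 + 2430210 = 2428386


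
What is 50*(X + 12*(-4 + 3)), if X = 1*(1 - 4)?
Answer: -750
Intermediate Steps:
X = -3 (X = 1*(-3) = -3)
50*(X + 12*(-4 + 3)) = 50*(-3 + 12*(-4 + 3)) = 50*(-3 + 12*(-1)) = 50*(-3 - 12) = 50*(-15) = -750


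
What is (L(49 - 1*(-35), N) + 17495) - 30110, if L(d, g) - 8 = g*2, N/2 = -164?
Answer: -13263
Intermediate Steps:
N = -328 (N = 2*(-164) = -328)
L(d, g) = 8 + 2*g (L(d, g) = 8 + g*2 = 8 + 2*g)
(L(49 - 1*(-35), N) + 17495) - 30110 = ((8 + 2*(-328)) + 17495) - 30110 = ((8 - 656) + 17495) - 30110 = (-648 + 17495) - 30110 = 16847 - 30110 = -13263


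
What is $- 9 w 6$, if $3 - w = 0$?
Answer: $-162$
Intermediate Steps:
$w = 3$ ($w = 3 - 0 = 3 + 0 = 3$)
$- 9 w 6 = \left(-9\right) 3 \cdot 6 = \left(-27\right) 6 = -162$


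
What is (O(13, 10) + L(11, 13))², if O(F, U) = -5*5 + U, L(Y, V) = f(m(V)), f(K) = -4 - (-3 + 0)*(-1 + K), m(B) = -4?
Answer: 1156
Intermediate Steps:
f(K) = -7 + 3*K (f(K) = -4 - (-3)*(-1 + K) = -4 - (3 - 3*K) = -4 + (-3 + 3*K) = -7 + 3*K)
L(Y, V) = -19 (L(Y, V) = -7 + 3*(-4) = -7 - 12 = -19)
O(F, U) = -25 + U
(O(13, 10) + L(11, 13))² = ((-25 + 10) - 19)² = (-15 - 19)² = (-34)² = 1156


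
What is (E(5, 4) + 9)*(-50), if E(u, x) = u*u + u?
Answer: -1950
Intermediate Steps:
E(u, x) = u + u**2 (E(u, x) = u**2 + u = u + u**2)
(E(5, 4) + 9)*(-50) = (5*(1 + 5) + 9)*(-50) = (5*6 + 9)*(-50) = (30 + 9)*(-50) = 39*(-50) = -1950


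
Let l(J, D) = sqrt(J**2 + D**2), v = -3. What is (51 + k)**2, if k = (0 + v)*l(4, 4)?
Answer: 2889 - 1224*sqrt(2) ≈ 1158.0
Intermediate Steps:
l(J, D) = sqrt(D**2 + J**2)
k = -12*sqrt(2) (k = (0 - 3)*sqrt(4**2 + 4**2) = -3*sqrt(16 + 16) = -12*sqrt(2) ≈ -16.971)
(51 + k)**2 = (51 - 12*sqrt(2))**2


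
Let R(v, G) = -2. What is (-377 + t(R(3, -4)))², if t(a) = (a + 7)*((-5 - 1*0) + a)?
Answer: 169744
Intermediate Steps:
t(a) = (-5 + a)*(7 + a) (t(a) = (7 + a)*((-5 + 0) + a) = (7 + a)*(-5 + a) = (-5 + a)*(7 + a))
(-377 + t(R(3, -4)))² = (-377 + (-35 + (-2)² + 2*(-2)))² = (-377 + (-35 + 4 - 4))² = (-377 - 35)² = (-412)² = 169744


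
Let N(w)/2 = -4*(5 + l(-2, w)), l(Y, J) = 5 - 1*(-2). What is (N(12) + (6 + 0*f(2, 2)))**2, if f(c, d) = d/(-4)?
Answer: 8100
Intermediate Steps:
l(Y, J) = 7 (l(Y, J) = 5 + 2 = 7)
f(c, d) = -d/4 (f(c, d) = d*(-1/4) = -d/4)
N(w) = -96 (N(w) = 2*(-4*(5 + 7)) = 2*(-4*12) = 2*(-48) = -96)
(N(12) + (6 + 0*f(2, 2)))**2 = (-96 + (6 + 0*(-1/4*2)))**2 = (-96 + (6 + 0*(-1/2)))**2 = (-96 + (6 + 0))**2 = (-96 + 6)**2 = (-90)**2 = 8100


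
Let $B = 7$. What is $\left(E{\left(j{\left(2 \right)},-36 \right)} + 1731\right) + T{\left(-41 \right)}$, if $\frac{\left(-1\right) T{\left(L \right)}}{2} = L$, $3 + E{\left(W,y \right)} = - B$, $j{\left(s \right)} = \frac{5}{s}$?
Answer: $1803$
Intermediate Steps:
$E{\left(W,y \right)} = -10$ ($E{\left(W,y \right)} = -3 - 7 = -10$)
$T{\left(L \right)} = - 2 L$
$\left(E{\left(j{\left(2 \right)},-36 \right)} + 1731\right) + T{\left(-41 \right)} = \left(-10 + 1731\right) - -82 = 1721 + 82 = 1803$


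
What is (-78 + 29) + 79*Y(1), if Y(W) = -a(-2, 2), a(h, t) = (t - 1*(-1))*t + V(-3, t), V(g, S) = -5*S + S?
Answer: 109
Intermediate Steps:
V(g, S) = -4*S
a(h, t) = -4*t + t*(1 + t) (a(h, t) = (t - 1*(-1))*t - 4*t = (t + 1)*t - 4*t = (1 + t)*t - 4*t = t*(1 + t) - 4*t = -4*t + t*(1 + t))
Y(W) = 2 (Y(W) = -2*(-3 + 2) = -2*(-1) = -1*(-2) = 2)
(-78 + 29) + 79*Y(1) = (-78 + 29) + 79*2 = -49 + 158 = 109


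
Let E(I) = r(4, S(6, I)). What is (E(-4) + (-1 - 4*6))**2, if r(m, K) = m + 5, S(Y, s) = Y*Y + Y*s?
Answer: 256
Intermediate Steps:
S(Y, s) = Y**2 + Y*s
r(m, K) = 5 + m
E(I) = 9 (E(I) = 5 + 4 = 9)
(E(-4) + (-1 - 4*6))**2 = (9 + (-1 - 4*6))**2 = (9 + (-1 - 24))**2 = (9 - 25)**2 = (-16)**2 = 256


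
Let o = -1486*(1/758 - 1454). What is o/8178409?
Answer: 818883333/3099617011 ≈ 0.26419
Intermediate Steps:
o = 818883333/379 (o = -1486*(1/758 - 1454) = -1486*(-1102131/758) = 818883333/379 ≈ 2.1606e+6)
o/8178409 = (818883333/379)/8178409 = (818883333/379)*(1/8178409) = 818883333/3099617011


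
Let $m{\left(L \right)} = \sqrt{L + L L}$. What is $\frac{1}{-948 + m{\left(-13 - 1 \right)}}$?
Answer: $- \frac{474}{449261} - \frac{\sqrt{182}}{898522} \approx -0.0010701$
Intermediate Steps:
$m{\left(L \right)} = \sqrt{L + L^{2}}$
$\frac{1}{-948 + m{\left(-13 - 1 \right)}} = \frac{1}{-948 + \sqrt{\left(-13 - 1\right) \left(1 - 14\right)}} = \frac{1}{-948 + \sqrt{- 14 \left(1 - 14\right)}} = \frac{1}{-948 + \sqrt{\left(-14\right) \left(-13\right)}} = \frac{1}{-948 + \sqrt{182}}$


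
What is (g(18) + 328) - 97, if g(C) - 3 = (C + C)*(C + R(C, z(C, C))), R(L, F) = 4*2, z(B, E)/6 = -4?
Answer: 1170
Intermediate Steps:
z(B, E) = -24 (z(B, E) = 6*(-4) = -24)
R(L, F) = 8
g(C) = 3 + 2*C*(8 + C) (g(C) = 3 + (C + C)*(C + 8) = 3 + (2*C)*(8 + C) = 3 + 2*C*(8 + C))
(g(18) + 328) - 97 = ((3 + 2*18**2 + 16*18) + 328) - 97 = ((3 + 2*324 + 288) + 328) - 97 = ((3 + 648 + 288) + 328) - 97 = (939 + 328) - 97 = 1267 - 97 = 1170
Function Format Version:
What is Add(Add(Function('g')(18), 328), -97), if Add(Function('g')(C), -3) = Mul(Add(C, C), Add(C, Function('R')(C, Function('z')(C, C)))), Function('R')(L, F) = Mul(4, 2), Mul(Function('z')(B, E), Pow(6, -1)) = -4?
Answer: 1170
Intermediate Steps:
Function('z')(B, E) = -24 (Function('z')(B, E) = Mul(6, -4) = -24)
Function('R')(L, F) = 8
Function('g')(C) = Add(3, Mul(2, C, Add(8, C))) (Function('g')(C) = Add(3, Mul(Add(C, C), Add(C, 8))) = Add(3, Mul(Mul(2, C), Add(8, C))) = Add(3, Mul(2, C, Add(8, C))))
Add(Add(Function('g')(18), 328), -97) = Add(Add(Add(3, Mul(2, Pow(18, 2)), Mul(16, 18)), 328), -97) = Add(Add(Add(3, Mul(2, 324), 288), 328), -97) = Add(Add(Add(3, 648, 288), 328), -97) = Add(Add(939, 328), -97) = Add(1267, -97) = 1170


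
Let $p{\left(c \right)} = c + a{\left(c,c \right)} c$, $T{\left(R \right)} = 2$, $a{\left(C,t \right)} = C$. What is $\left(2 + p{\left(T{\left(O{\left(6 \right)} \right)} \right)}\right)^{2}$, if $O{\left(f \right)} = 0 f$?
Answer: $64$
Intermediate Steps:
$O{\left(f \right)} = 0$
$p{\left(c \right)} = c + c^{2}$ ($p{\left(c \right)} = c + c c = c + c^{2}$)
$\left(2 + p{\left(T{\left(O{\left(6 \right)} \right)} \right)}\right)^{2} = \left(2 + 2 \left(1 + 2\right)\right)^{2} = \left(2 + 2 \cdot 3\right)^{2} = \left(2 + 6\right)^{2} = 8^{2} = 64$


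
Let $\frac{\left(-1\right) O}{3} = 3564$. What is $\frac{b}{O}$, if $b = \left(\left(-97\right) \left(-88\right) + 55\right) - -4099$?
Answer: $- \frac{235}{198} \approx -1.1869$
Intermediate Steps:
$O = -10692$ ($O = \left(-3\right) 3564 = -10692$)
$b = 12690$ ($b = \left(8536 + 55\right) + 4099 = 8591 + 4099 = 12690$)
$\frac{b}{O} = \frac{12690}{-10692} = 12690 \left(- \frac{1}{10692}\right) = - \frac{235}{198}$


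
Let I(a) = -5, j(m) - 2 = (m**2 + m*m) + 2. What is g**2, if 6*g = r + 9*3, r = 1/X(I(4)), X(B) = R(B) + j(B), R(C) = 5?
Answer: 635209/31329 ≈ 20.275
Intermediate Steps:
j(m) = 4 + 2*m**2 (j(m) = 2 + ((m**2 + m*m) + 2) = 2 + ((m**2 + m**2) + 2) = 2 + (2*m**2 + 2) = 2 + (2 + 2*m**2) = 4 + 2*m**2)
X(B) = 9 + 2*B**2 (X(B) = 5 + (4 + 2*B**2) = 9 + 2*B**2)
r = 1/59 (r = 1/(9 + 2*(-5)**2) = 1/(9 + 2*25) = 1/(9 + 50) = 1/59 ≈ 0.016949)
g = 797/177 (g = (1/59 + 9*3)/6 = (1/59 + 27)/6 = (1/6)*(1594/59) = 797/177 ≈ 4.5028)
g**2 = (797/177)**2 = 635209/31329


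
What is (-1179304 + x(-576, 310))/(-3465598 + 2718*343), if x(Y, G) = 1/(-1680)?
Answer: 1981230721/4255984320 ≈ 0.46552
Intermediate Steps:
x(Y, G) = -1/1680
(-1179304 + x(-576, 310))/(-3465598 + 2718*343) = (-1179304 - 1/1680)/(-3465598 + 2718*343) = -1981230721/(1680*(-3465598 + 932274)) = -1981230721/1680/(-2533324) = -1981230721/1680*(-1/2533324) = 1981230721/4255984320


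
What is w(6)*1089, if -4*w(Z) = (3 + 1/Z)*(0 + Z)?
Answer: -20691/4 ≈ -5172.8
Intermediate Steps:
w(Z) = -Z*(3 + 1/Z)/4 (w(Z) = -(3 + 1/Z)*(0 + Z)/4 = -(3 + 1/Z)*Z/4 = -Z*(3 + 1/Z)/4)
w(6)*1089 = (-¼ - ¾*6)*1089 = (-¼ - 9/2)*1089 = -19/4*1089 = -20691/4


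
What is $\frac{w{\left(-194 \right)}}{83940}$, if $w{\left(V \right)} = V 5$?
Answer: $- \frac{97}{8394} \approx -0.011556$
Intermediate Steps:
$w{\left(V \right)} = 5 V$
$\frac{w{\left(-194 \right)}}{83940} = \frac{5 \left(-194\right)}{83940} = \left(-970\right) \frac{1}{83940} = - \frac{97}{8394}$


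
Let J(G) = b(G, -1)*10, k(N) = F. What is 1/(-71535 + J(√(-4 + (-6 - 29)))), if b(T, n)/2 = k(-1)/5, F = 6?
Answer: -1/71511 ≈ -1.3984e-5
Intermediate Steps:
k(N) = 6
b(T, n) = 12/5 (b(T, n) = 2*(6/5) = 12/5)
J(G) = 24 (J(G) = (12/5)*10 = 24)
1/(-71535 + J(√(-4 + (-6 - 29)))) = 1/(-71535 + 24) = 1/(-71511) = -1/71511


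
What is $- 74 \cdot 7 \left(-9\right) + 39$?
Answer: $4701$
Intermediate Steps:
$- 74 \cdot 7 \left(-9\right) + 39 = \left(-74\right) \left(-63\right) + 39 = 4662 + 39 = 4701$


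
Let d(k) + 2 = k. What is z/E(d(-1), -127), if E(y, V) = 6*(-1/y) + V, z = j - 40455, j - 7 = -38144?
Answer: 78592/125 ≈ 628.74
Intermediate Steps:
j = -38137 (j = 7 - 38144 = -38137)
d(k) = -2 + k
z = -78592 (z = -38137 - 40455 = -78592)
E(y, V) = V - 6/y (E(y, V) = -6/y + V = V - 6/y)
z/E(d(-1), -127) = -78592/(-127 - 6/(-2 - 1)) = -78592/(-127 - 6/(-3)) = -78592/(-127 - 6*(-1/3)) = -78592/(-127 + 2) = -78592/(-125) = -78592*(-1/125) = 78592/125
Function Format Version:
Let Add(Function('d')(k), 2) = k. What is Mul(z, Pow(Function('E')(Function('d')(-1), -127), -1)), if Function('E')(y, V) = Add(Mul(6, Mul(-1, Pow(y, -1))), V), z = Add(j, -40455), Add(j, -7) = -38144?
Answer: Rational(78592, 125) ≈ 628.74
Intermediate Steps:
j = -38137 (j = Add(7, -38144) = -38137)
Function('d')(k) = Add(-2, k)
z = -78592 (z = Add(-38137, -40455) = -78592)
Function('E')(y, V) = Add(V, Mul(-6, Pow(y, -1))) (Function('E')(y, V) = Add(Mul(-6, Pow(y, -1)), V) = Add(V, Mul(-6, Pow(y, -1))))
Mul(z, Pow(Function('E')(Function('d')(-1), -127), -1)) = Mul(-78592, Pow(Add(-127, Mul(-6, Pow(Add(-2, -1), -1))), -1)) = Mul(-78592, Pow(Add(-127, Mul(-6, Pow(-3, -1))), -1)) = Mul(-78592, Pow(Add(-127, Mul(-6, Rational(-1, 3))), -1)) = Mul(-78592, Pow(Add(-127, 2), -1)) = Mul(-78592, Pow(-125, -1)) = Mul(-78592, Rational(-1, 125)) = Rational(78592, 125)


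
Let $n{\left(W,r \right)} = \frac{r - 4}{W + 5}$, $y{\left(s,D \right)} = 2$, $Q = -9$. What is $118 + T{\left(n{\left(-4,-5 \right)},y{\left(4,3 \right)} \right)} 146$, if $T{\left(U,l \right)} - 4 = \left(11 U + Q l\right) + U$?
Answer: $-17694$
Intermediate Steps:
$n{\left(W,r \right)} = \frac{-4 + r}{5 + W}$
$T{\left(U,l \right)} = 4 - 9 l + 12 U$ ($T{\left(U,l \right)} = 4 + \left(\left(11 U - 9 l\right) + U\right) = 4 + \left(\left(- 9 l + 11 U\right) + U\right) = 4 + \left(- 9 l + 12 U\right) = 4 - 9 l + 12 U$)
$118 + T{\left(n{\left(-4,-5 \right)},y{\left(4,3 \right)} \right)} 146 = 118 + \left(4 - 18 + 12 \frac{-4 - 5}{5 - 4}\right) 146 = 118 + \left(4 - 18 + 12 \cdot 1^{-1} \left(-9\right)\right) 146 = 118 + \left(4 - 18 + 12 \cdot 1 \left(-9\right)\right) 146 = 118 + \left(4 - 18 + 12 \left(-9\right)\right) 146 = 118 + \left(4 - 18 - 108\right) 146 = 118 - 17812 = -17694$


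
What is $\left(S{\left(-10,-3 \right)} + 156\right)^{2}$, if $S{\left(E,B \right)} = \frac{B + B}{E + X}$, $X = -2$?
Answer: $\frac{97969}{4} \approx 24492.0$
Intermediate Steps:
$S{\left(E,B \right)} = \frac{2 B}{-2 + E}$ ($S{\left(E,B \right)} = \frac{B + B}{E - 2} = \frac{2 B}{-2 + E}$)
$\left(S{\left(-10,-3 \right)} + 156\right)^{2} = \left(2 \left(-3\right) \frac{1}{-2 - 10} + 156\right)^{2} = \left(2 \left(-3\right) \frac{1}{-12} + 156\right)^{2} = \left(2 \left(-3\right) \left(- \frac{1}{12}\right) + 156\right)^{2} = \left(\frac{1}{2} + 156\right)^{2} = \left(\frac{313}{2}\right)^{2} = \frac{97969}{4}$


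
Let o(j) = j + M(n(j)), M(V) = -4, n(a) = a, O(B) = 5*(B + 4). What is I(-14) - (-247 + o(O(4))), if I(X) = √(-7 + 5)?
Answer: 211 + I*√2 ≈ 211.0 + 1.4142*I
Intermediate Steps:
I(X) = I*√2 (I(X) = √(-2) = I*√2)
O(B) = 20 + 5*B (O(B) = 5*(4 + B) = 20 + 5*B)
o(j) = -4 + j (o(j) = j - 4 = -4 + j)
I(-14) - (-247 + o(O(4))) = I*√2 - (-247 + (-4 + (20 + 5*4))) = I*√2 - (-247 + (-4 + (20 + 20))) = I*√2 - (-247 + (-4 + 40)) = I*√2 - (-247 + 36) = I*√2 - 1*(-211) = I*√2 + 211 = 211 + I*√2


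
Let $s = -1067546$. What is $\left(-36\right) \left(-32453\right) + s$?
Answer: $100762$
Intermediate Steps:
$\left(-36\right) \left(-32453\right) + s = \left(-36\right) \left(-32453\right) - 1067546 = 1168308 - 1067546 = 100762$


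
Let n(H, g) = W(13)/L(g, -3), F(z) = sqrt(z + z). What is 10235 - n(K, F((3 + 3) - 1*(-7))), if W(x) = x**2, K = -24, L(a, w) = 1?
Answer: 10066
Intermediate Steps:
F(z) = sqrt(2)*sqrt(z) (F(z) = sqrt(2*z) = sqrt(2)*sqrt(z))
n(H, g) = 169 (n(H, g) = 13**2/1 = 169*1 = 169)
10235 - n(K, F((3 + 3) - 1*(-7))) = 10235 - 1*169 = 10235 - 169 = 10066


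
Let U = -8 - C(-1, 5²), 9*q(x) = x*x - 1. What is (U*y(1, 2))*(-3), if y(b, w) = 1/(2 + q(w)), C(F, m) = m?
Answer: 297/7 ≈ 42.429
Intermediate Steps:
q(x) = -⅑ + x²/9 (q(x) = (x*x - 1)/9 = (x² - 1)/9 = (-1 + x²)/9 = -⅑ + x²/9)
U = -33 (U = -8 - 1*5² = -8 - 1*25 = -8 - 25 = -33)
y(b, w) = 1/(17/9 + w²/9) (y(b, w) = 1/(2 + (-⅑ + w²/9)) = 1/(17/9 + w²/9))
(U*y(1, 2))*(-3) = -297/(17 + 2²)*(-3) = -297/(17 + 4)*(-3) = -297/21*(-3) = -33*3/7*(-3) = -99/7*(-3) = 297/7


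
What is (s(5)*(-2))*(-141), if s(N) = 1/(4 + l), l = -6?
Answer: -141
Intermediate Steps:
s(N) = -½ (s(N) = 1/(4 - 6) = 1/(-2) = -½)
(s(5)*(-2))*(-141) = -½*(-2)*(-141) = 1*(-141) = -141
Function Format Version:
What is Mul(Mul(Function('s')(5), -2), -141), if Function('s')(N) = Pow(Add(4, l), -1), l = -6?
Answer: -141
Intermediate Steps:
Function('s')(N) = Rational(-1, 2) (Function('s')(N) = Pow(Add(4, -6), -1) = Pow(-2, -1) = Rational(-1, 2))
Mul(Mul(Function('s')(5), -2), -141) = Mul(Mul(Rational(-1, 2), -2), -141) = Mul(1, -141) = -141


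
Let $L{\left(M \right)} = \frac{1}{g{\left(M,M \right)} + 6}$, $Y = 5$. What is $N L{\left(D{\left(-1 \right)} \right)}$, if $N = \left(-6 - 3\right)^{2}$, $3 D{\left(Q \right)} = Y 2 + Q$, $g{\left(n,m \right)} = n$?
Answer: $9$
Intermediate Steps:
$D{\left(Q \right)} = \frac{10}{3} + \frac{Q}{3}$ ($D{\left(Q \right)} = \frac{5 \cdot 2 + Q}{3} = \frac{10 + Q}{3} = \frac{10}{3} + \frac{Q}{3}$)
$N = 81$ ($N = \left(-9\right)^{2} = 81$)
$L{\left(M \right)} = \frac{1}{6 + M}$ ($L{\left(M \right)} = \frac{1}{M + 6} = \frac{1}{6 + M}$)
$N L{\left(D{\left(-1 \right)} \right)} = \frac{81}{6 + \left(\frac{10}{3} + \frac{1}{3} \left(-1\right)\right)} = \frac{81}{6 + \left(\frac{10}{3} - \frac{1}{3}\right)} = \frac{81}{6 + 3} = \frac{81}{9} = 81 \cdot \frac{1}{9} = 9$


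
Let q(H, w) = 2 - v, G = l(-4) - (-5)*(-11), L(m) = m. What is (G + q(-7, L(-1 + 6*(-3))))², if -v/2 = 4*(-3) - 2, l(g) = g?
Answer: 7225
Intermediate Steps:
v = 28 (v = -2*(4*(-3) - 2) = -2*(-12 - 2) = -2*(-14) = 28)
G = -59 (G = -4 - (-5)*(-11) = -4 - 1*55 = -4 - 55 = -59)
q(H, w) = -26 (q(H, w) = 2 - 1*28 = 2 - 28 = -26)
(G + q(-7, L(-1 + 6*(-3))))² = (-59 - 26)² = (-85)² = 7225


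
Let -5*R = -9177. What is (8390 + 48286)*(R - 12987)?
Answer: -3160140408/5 ≈ -6.3203e+8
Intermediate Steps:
R = 9177/5 (R = -1/5*(-9177) = 9177/5 ≈ 1835.4)
(8390 + 48286)*(R - 12987) = (8390 + 48286)*(9177/5 - 12987) = 56676*(-55758/5) = -3160140408/5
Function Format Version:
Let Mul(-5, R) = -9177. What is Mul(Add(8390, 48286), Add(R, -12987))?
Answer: Rational(-3160140408, 5) ≈ -6.3203e+8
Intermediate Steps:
R = Rational(9177, 5) (R = Mul(Rational(-1, 5), -9177) = Rational(9177, 5) ≈ 1835.4)
Mul(Add(8390, 48286), Add(R, -12987)) = Mul(Add(8390, 48286), Add(Rational(9177, 5), -12987)) = Mul(56676, Rational(-55758, 5)) = Rational(-3160140408, 5)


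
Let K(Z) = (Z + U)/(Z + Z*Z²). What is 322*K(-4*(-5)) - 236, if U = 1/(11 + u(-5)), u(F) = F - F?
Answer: -10374379/44110 ≈ -235.19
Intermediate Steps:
u(F) = 0
U = 1/11 (U = 1/(11 + 0) = 1/11 ≈ 0.090909)
K(Z) = (1/11 + Z)/(Z + Z³) (K(Z) = (Z + 1/11)/(Z + Z*Z²) = (1/11 + Z)/(Z + Z³))
322*K(-4*(-5)) - 236 = 322*((1/11 - 4*(-5))/(((-4*(-5)))*(1 + (-4*(-5))²))) - 236 = 322*((1/11 + 20)/(20*(1 + 20²))) - 236 = 322*((1/20)*(221/11)/(1 + 400)) - 236 = 322*((1/20)*(221/11)/401) - 236 = 322*((1/20)*(1/401)*(221/11)) - 236 = 322*(221/88220) - 236 = 35581/44110 - 236 = -10374379/44110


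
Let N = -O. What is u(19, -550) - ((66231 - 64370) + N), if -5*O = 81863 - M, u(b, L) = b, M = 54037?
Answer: -37036/5 ≈ -7407.2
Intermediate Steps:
O = -27826/5 (O = -(81863 - 1*54037)/5 = -(81863 - 54037)/5 = -1/5*27826 = -27826/5 ≈ -5565.2)
N = 27826/5 (N = -1*(-27826/5) = 27826/5 ≈ 5565.2)
u(19, -550) - ((66231 - 64370) + N) = 19 - ((66231 - 64370) + 27826/5) = 19 - (1861 + 27826/5) = 19 - 1*37131/5 = 19 - 37131/5 = -37036/5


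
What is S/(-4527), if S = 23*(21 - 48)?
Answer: 69/503 ≈ 0.13718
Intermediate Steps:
S = -621 (S = 23*(-27) = -621)
S/(-4527) = -621/(-4527) = -621*(-1/4527) = 69/503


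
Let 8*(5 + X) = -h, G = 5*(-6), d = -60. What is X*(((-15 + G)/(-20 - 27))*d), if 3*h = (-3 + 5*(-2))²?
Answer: 65025/94 ≈ 691.75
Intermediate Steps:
G = -30
h = 169/3 (h = (-3 + 5*(-2))²/3 = (-3 - 10)²/3 = (⅓)*(-13)² = (⅓)*169 = 169/3 ≈ 56.333)
X = -289/24 (X = -5 + (-1*169/3)/8 = -5 + (⅛)*(-169/3) = -5 - 169/24 = -289/24 ≈ -12.042)
X*(((-15 + G)/(-20 - 27))*d) = -289*(-15 - 30)/(-20 - 27)*(-60)/24 = -289*(-45/(-47))*(-60)/24 = -289*(-45*(-1/47))*(-60)/24 = -4335*(-60)/376 = -289/24*(-2700/47) = 65025/94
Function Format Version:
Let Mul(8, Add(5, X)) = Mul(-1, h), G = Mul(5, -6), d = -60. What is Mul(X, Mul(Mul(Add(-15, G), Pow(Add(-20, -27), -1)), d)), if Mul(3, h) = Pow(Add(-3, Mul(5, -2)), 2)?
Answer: Rational(65025, 94) ≈ 691.75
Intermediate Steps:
G = -30
h = Rational(169, 3) (h = Mul(Rational(1, 3), Pow(Add(-3, Mul(5, -2)), 2)) = Mul(Rational(1, 3), Pow(Add(-3, -10), 2)) = Mul(Rational(1, 3), Pow(-13, 2)) = Mul(Rational(1, 3), 169) = Rational(169, 3) ≈ 56.333)
X = Rational(-289, 24) (X = Add(-5, Mul(Rational(1, 8), Mul(-1, Rational(169, 3)))) = Add(-5, Mul(Rational(1, 8), Rational(-169, 3))) = Add(-5, Rational(-169, 24)) = Rational(-289, 24) ≈ -12.042)
Mul(X, Mul(Mul(Add(-15, G), Pow(Add(-20, -27), -1)), d)) = Mul(Rational(-289, 24), Mul(Mul(Add(-15, -30), Pow(Add(-20, -27), -1)), -60)) = Mul(Rational(-289, 24), Mul(Mul(-45, Pow(-47, -1)), -60)) = Mul(Rational(-289, 24), Mul(Mul(-45, Rational(-1, 47)), -60)) = Mul(Rational(-289, 24), Mul(Rational(45, 47), -60)) = Mul(Rational(-289, 24), Rational(-2700, 47)) = Rational(65025, 94)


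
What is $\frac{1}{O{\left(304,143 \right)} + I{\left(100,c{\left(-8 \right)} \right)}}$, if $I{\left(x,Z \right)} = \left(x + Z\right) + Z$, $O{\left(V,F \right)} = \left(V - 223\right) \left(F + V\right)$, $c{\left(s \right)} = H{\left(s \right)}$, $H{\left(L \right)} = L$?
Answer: $\frac{1}{36291} \approx 2.7555 \cdot 10^{-5}$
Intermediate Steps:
$c{\left(s \right)} = s$
$O{\left(V,F \right)} = \left(-223 + V\right) \left(F + V\right)$
$I{\left(x,Z \right)} = x + 2 Z$ ($I{\left(x,Z \right)} = \left(Z + x\right) + Z = x + 2 Z$)
$\frac{1}{O{\left(304,143 \right)} + I{\left(100,c{\left(-8 \right)} \right)}} = \frac{1}{\left(304^{2} - 31889 - 67792 + 143 \cdot 304\right) + \left(100 + 2 \left(-8\right)\right)} = \frac{1}{\left(92416 - 31889 - 67792 + 43472\right) + \left(100 - 16\right)} = \frac{1}{36207 + 84} = \frac{1}{36291}$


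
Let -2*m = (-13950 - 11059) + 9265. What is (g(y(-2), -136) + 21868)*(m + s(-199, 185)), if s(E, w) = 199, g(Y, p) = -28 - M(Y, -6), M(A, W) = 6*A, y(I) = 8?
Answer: 175883232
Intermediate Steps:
g(Y, p) = -28 - 6*Y
m = 7872 (m = -((-13950 - 11059) + 9265)/2 = -(-25009 + 9265)/2 = -1/2*(-15744) = 7872)
(g(y(-2), -136) + 21868)*(m + s(-199, 185)) = ((-28 - 6*8) + 21868)*(7872 + 199) = ((-28 - 48) + 21868)*8071 = (-76 + 21868)*8071 = 21792*8071 = 175883232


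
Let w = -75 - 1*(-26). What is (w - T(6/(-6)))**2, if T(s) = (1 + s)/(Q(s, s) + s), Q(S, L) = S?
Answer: 2401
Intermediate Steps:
T(s) = (1 + s)/(2*s) (T(s) = (1 + s)/(s + s) = (1 + s)/((2*s)) = (1 + s)*(1/(2*s)) = (1 + s)/(2*s))
w = -49 (w = -75 + 26 = -49)
(w - T(6/(-6)))**2 = (-49 - (1 + 6/(-6))/(2*(6/(-6))))**2 = (-49 - (1 + 6*(-1/6))/(2*(6*(-1/6))))**2 = (-49 - (1 - 1)/(2*(-1)))**2 = (-49 - (-1)*0/2)**2 = (-49 - 1*0)**2 = (-49 + 0)**2 = (-49)**2 = 2401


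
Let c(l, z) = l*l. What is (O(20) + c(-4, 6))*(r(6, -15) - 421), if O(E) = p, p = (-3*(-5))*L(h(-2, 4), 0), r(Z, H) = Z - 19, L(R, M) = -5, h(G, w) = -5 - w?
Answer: 25606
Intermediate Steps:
c(l, z) = l**2
r(Z, H) = -19 + Z
p = -75 (p = -3*(-5)*(-5) = 15*(-5) = -75)
O(E) = -75
(O(20) + c(-4, 6))*(r(6, -15) - 421) = (-75 + (-4)**2)*((-19 + 6) - 421) = (-75 + 16)*(-13 - 421) = -59*(-434) = 25606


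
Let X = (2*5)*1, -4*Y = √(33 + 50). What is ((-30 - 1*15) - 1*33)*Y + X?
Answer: 10 + 39*√83/2 ≈ 187.65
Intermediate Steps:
Y = -√83/4 (Y = -√(33 + 50)/4 = -√83/4 ≈ -2.2776)
X = 10 (X = 10*1 = 10)
((-30 - 1*15) - 1*33)*Y + X = ((-30 - 1*15) - 1*33)*(-√83/4) + 10 = ((-30 - 15) - 33)*(-√83/4) + 10 = (-45 - 33)*(-√83/4) + 10 = -(-39)*√83/2 + 10 = 39*√83/2 + 10 = 10 + 39*√83/2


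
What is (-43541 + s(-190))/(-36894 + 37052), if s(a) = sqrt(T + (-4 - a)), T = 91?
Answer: -43541/158 + sqrt(277)/158 ≈ -275.47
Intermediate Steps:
s(a) = sqrt(87 - a) (s(a) = sqrt(91 + (-4 - a)) = sqrt(87 - a))
(-43541 + s(-190))/(-36894 + 37052) = (-43541 + sqrt(87 - 1*(-190)))/(-36894 + 37052) = (-43541 + sqrt(87 + 190))/158 = (-43541 + sqrt(277))*(1/158) = -43541/158 + sqrt(277)/158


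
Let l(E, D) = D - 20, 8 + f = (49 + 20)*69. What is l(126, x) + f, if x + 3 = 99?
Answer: 4829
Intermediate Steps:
x = 96 (x = -3 + 99 = 96)
f = 4753 (f = -8 + (49 + 20)*69 = -8 + 69*69 = -8 + 4761 = 4753)
l(E, D) = -20 + D
l(126, x) + f = (-20 + 96) + 4753 = 76 + 4753 = 4829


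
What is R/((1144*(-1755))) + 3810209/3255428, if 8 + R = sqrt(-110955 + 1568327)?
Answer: 7902746753/6752053620 - sqrt(364343)/1003860 ≈ 1.1698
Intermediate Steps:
R = -8 + 2*sqrt(364343) (R = -8 + sqrt(-110955 + 1568327) = -8 + sqrt(1457372) = -8 + 2*sqrt(364343) ≈ 1199.2)
R/((1144*(-1755))) + 3810209/3255428 = (-8 + 2*sqrt(364343))/((1144*(-1755))) + 3810209/3255428 = (-8 + 2*sqrt(364343))/(-2007720) + 3810209*(1/3255428) = (-8 + 2*sqrt(364343))*(-1/2007720) + 3810209/3255428 = (1/250965 - sqrt(364343)/1003860) + 3810209/3255428 = 7902746753/6752053620 - sqrt(364343)/1003860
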